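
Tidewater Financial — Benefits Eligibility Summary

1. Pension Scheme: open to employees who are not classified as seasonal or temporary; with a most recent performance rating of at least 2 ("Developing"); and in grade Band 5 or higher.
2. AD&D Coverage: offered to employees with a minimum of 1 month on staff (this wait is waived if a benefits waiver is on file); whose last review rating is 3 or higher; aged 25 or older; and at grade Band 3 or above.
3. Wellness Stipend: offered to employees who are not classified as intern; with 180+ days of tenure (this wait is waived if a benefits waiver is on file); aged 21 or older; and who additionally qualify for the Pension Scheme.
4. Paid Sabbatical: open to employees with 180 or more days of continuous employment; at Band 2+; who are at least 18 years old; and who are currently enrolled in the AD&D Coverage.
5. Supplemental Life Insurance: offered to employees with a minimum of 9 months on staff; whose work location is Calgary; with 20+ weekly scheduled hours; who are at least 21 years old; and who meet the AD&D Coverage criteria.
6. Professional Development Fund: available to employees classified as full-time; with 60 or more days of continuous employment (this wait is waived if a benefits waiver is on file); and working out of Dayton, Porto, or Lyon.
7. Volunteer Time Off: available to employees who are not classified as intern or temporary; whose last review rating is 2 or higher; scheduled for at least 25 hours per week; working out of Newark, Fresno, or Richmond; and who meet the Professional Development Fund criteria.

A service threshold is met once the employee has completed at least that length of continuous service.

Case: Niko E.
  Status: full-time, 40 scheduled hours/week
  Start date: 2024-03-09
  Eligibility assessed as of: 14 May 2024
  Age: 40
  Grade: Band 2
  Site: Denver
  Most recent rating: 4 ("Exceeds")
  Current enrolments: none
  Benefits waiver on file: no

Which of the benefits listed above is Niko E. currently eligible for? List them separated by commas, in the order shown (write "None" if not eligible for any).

Service from 2024-03-09 to 14 May 2024: 66 days.
Pension Scheme — status full-time ✓ (not excluded); rating 4 ≥ 2 ✓; grade Band 2 < Band 5 ✗ → not eligible.
AD&D Coverage — no waiver, service 66 days ≥ 1 month (≈30 days) ✓; rating 4 ≥ 3 ✓; age 40 ≥ 25 ✓; grade Band 2 < Band 3 ✗ → not eligible.
Wellness Stipend — status full-time ✓ (not excluded); no waiver, service 66 days < 180 days ✗ → not eligible.
Paid Sabbatical — service 66 days < 180 days ✗ → not eligible.
Supplemental Life Insurance — service 66 days < 9 months (≈270 days) ✗ → not eligible.
Professional Development Fund — status full-time ✓; no waiver, service 66 days ≥ 60 days ✓; site Denver ✗ (not Dayton, Porto, or Lyon) → not eligible.
Volunteer Time Off — status full-time ✓ (not excluded); rating 4 ≥ 2 ✓; 40 hrs/wk ≥ 25 ✓; site Denver ✗ (not Newark, Fresno, or Richmond) → not eligible.

None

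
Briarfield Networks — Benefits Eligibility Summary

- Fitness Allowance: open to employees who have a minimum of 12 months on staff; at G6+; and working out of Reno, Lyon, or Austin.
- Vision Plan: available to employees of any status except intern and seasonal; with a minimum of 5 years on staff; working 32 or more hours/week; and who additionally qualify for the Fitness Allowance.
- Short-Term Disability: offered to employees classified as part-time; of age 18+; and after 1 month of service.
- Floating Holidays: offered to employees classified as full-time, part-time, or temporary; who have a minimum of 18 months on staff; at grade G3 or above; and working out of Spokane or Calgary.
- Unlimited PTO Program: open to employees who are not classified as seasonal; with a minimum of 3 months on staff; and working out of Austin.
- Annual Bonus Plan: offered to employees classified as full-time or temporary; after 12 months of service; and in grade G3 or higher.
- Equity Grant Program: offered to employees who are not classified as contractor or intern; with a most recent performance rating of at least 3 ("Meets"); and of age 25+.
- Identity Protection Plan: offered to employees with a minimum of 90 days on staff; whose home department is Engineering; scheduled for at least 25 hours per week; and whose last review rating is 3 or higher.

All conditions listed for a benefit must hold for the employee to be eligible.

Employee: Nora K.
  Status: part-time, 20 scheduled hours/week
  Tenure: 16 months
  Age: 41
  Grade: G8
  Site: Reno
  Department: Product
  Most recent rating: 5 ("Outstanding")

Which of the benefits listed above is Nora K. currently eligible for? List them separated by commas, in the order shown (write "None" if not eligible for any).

Fitness Allowance — service 16 months ≥ 12 months ✓; grade G8 ≥ G6 ✓; site Reno ✓ → eligible.
Vision Plan — status part-time ✓ (not excluded); service 16 months < 5 years (≈1825 days) ✗ → not eligible.
Short-Term Disability — status part-time ✓; age 41 ≥ 18 ✓; service 16 months ≥ 1 month ✓ → eligible.
Floating Holidays — status part-time ✓; service 16 months < 18 months ✗ → not eligible.
Unlimited PTO Program — status part-time ✓ (not excluded); service 16 months ≥ 3 months ✓; site Reno ✗ (not Austin) → not eligible.
Annual Bonus Plan — status part-time ✗ (requires full-time or temporary) → not eligible.
Equity Grant Program — status part-time ✓ (not excluded); rating 5 ≥ 3 ✓; age 41 ≥ 25 ✓ → eligible.
Identity Protection Plan — service 16 months ≥ 90 days ✓; dept Product ✗ → not eligible.

Fitness Allowance, Short-Term Disability, Equity Grant Program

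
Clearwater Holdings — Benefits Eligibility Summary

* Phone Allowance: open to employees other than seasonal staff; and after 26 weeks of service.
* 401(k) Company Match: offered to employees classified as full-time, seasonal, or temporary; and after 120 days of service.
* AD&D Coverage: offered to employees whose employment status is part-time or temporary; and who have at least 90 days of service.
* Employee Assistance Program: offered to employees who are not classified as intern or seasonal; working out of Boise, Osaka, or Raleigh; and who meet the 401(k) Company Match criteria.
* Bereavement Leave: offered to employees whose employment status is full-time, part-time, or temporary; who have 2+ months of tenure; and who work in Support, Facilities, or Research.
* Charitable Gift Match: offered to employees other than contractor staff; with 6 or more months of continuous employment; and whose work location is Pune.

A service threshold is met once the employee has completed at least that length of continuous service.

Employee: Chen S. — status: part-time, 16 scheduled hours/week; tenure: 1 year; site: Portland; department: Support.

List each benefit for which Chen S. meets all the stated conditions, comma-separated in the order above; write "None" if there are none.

Phone Allowance, AD&D Coverage, Bereavement Leave

Phone Allowance — status part-time ✓ (not excluded); service 1 year ≥ 26 weeks (≈182 days) ✓ → eligible.
401(k) Company Match — status part-time ✗ (requires full-time, seasonal, or temporary) → not eligible.
AD&D Coverage — status part-time ✓; service 1 year ≥ 90 days ✓ → eligible.
Employee Assistance Program — status part-time ✓ (not excluded); site Portland ✗ (not Boise, Osaka, or Raleigh) → not eligible.
Bereavement Leave — status part-time ✓; service 1 year ≥ 2 months (≈60 days) ✓; dept Support ✓ → eligible.
Charitable Gift Match — status part-time ✓ (not excluded); service 1 year ≥ 6 months (≈180 days) ✓; site Portland ✗ (not Pune) → not eligible.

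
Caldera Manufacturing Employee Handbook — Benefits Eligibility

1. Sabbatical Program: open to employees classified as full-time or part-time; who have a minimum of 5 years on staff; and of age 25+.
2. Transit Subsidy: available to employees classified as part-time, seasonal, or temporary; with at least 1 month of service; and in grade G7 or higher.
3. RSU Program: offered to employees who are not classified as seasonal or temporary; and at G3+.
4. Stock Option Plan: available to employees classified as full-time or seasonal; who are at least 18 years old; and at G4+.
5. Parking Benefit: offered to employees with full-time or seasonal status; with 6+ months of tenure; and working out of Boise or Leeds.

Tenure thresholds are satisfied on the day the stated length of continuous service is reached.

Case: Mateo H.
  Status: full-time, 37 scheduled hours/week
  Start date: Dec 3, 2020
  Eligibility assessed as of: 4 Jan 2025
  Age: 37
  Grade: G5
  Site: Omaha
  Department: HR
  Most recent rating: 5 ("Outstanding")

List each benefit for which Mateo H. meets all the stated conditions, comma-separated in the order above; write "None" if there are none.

Service from Dec 3, 2020 to 4 Jan 2025: 1493 days.
Sabbatical Program — status full-time ✓; service 1493 days < 5 years (≈1825 days) ✗ → not eligible.
Transit Subsidy — status full-time ✗ (requires part-time, seasonal, or temporary) → not eligible.
RSU Program — status full-time ✓ (not excluded); grade G5 ≥ G3 ✓ → eligible.
Stock Option Plan — status full-time ✓; age 37 ≥ 18 ✓; grade G5 ≥ G4 ✓ → eligible.
Parking Benefit — status full-time ✓; service 1493 days ≥ 6 months (≈180 days) ✓; site Omaha ✗ (not Boise or Leeds) → not eligible.

RSU Program, Stock Option Plan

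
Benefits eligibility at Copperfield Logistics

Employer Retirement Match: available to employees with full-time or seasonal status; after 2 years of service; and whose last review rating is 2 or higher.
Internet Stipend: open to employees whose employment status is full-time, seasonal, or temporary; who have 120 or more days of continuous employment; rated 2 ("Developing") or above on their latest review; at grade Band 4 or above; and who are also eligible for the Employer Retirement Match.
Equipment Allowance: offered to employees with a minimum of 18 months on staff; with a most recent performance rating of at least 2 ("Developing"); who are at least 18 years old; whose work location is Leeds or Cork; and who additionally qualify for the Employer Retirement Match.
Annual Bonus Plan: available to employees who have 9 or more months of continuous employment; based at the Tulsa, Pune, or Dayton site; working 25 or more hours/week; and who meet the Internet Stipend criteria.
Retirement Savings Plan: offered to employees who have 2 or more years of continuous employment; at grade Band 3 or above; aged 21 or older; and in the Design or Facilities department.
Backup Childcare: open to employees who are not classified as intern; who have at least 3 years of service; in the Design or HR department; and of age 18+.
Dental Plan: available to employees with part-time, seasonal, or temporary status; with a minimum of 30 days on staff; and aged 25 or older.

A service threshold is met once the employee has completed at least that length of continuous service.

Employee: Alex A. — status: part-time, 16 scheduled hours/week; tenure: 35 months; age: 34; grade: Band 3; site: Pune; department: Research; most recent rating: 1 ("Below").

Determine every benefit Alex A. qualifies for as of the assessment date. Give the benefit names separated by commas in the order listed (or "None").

Employer Retirement Match — status part-time ✗ (requires full-time or seasonal) → not eligible.
Internet Stipend — status part-time ✗ (requires full-time, seasonal, or temporary) → not eligible.
Equipment Allowance — service 35 months ≥ 18 months ✓; rating 1 < 2 ✗ → not eligible.
Annual Bonus Plan — service 35 months ≥ 9 months ✓; site Pune ✓; 16 hrs/wk < 25 ✗ → not eligible.
Retirement Savings Plan — service 35 months ≥ 2 years (≈730 days) ✓; grade Band 3 ≥ Band 3 ✓; age 34 ≥ 21 ✓; dept Research ✗ → not eligible.
Backup Childcare — status part-time ✓ (not excluded); service 35 months < 3 years (≈1095 days) ✗ → not eligible.
Dental Plan — status part-time ✓; service 35 months ≥ 30 days ✓; age 34 ≥ 25 ✓ → eligible.

Dental Plan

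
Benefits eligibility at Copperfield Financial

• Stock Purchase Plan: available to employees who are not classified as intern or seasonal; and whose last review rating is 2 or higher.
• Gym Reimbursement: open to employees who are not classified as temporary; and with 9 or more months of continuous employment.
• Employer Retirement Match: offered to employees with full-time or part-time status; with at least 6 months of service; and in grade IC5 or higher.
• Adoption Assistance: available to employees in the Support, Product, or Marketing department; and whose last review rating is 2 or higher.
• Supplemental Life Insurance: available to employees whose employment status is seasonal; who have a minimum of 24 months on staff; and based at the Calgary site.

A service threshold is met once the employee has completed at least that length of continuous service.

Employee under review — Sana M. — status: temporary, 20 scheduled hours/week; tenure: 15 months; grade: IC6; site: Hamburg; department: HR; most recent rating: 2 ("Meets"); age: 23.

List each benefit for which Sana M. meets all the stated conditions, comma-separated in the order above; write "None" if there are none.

Stock Purchase Plan — status temporary ✓ (not excluded); rating 2 ≥ 2 ✓ → eligible.
Gym Reimbursement — status temporary ✗ (excluded) → not eligible.
Employer Retirement Match — status temporary ✗ (requires full-time or part-time) → not eligible.
Adoption Assistance — dept HR ✗ → not eligible.
Supplemental Life Insurance — status temporary ✗ (requires seasonal) → not eligible.

Stock Purchase Plan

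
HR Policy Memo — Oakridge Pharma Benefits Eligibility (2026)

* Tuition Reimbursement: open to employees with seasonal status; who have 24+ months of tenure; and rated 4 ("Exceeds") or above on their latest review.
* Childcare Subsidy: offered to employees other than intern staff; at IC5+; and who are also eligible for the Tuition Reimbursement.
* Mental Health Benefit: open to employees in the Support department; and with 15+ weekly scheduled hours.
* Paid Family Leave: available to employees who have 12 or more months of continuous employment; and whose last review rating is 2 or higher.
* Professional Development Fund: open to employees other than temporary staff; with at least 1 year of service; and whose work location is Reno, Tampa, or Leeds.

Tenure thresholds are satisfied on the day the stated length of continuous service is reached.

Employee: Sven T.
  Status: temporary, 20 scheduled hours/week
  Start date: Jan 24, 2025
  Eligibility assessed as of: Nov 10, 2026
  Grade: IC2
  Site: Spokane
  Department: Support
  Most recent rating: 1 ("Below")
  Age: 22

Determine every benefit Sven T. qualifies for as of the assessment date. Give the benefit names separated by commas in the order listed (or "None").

Mental Health Benefit

Service from Jan 24, 2025 to Nov 10, 2026: 655 days.
Tuition Reimbursement — status temporary ✗ (requires seasonal) → not eligible.
Childcare Subsidy — status temporary ✓ (not excluded); grade IC2 < IC5 ✗ → not eligible.
Mental Health Benefit — dept Support ✓; 20 hrs/wk ≥ 15 ✓ → eligible.
Paid Family Leave — service 655 days ≥ 12 months (≈360 days) ✓; rating 1 < 2 ✗ → not eligible.
Professional Development Fund — status temporary ✗ (excluded) → not eligible.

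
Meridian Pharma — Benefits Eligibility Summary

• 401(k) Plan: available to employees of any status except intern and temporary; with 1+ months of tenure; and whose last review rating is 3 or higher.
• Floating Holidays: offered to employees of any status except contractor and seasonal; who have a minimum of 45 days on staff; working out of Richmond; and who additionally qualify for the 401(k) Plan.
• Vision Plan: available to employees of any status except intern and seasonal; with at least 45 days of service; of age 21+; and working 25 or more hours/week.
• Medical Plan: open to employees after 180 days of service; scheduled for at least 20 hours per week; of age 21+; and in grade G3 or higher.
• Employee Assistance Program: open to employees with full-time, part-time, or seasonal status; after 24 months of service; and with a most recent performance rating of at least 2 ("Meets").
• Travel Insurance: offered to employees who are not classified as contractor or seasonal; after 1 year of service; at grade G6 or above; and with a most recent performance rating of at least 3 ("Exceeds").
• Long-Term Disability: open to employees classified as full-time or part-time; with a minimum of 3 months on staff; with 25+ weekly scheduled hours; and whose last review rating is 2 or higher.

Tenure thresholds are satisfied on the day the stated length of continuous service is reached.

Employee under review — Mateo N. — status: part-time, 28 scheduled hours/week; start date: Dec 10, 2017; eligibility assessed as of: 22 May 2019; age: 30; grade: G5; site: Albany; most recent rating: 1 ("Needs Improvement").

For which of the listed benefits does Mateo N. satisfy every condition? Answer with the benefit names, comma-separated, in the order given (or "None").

Vision Plan, Medical Plan

Service from Dec 10, 2017 to 22 May 2019: 528 days.
401(k) Plan — status part-time ✓ (not excluded); service 528 days ≥ 1 month (≈30 days) ✓; rating 1 < 3 ✗ → not eligible.
Floating Holidays — status part-time ✓ (not excluded); service 528 days ≥ 45 days ✓; site Albany ✗ (not Richmond) → not eligible.
Vision Plan — status part-time ✓ (not excluded); service 528 days ≥ 45 days ✓; age 30 ≥ 21 ✓; 28 hrs/wk ≥ 25 ✓ → eligible.
Medical Plan — service 528 days ≥ 180 days ✓; 28 hrs/wk ≥ 20 ✓; age 30 ≥ 21 ✓; grade G5 ≥ G3 ✓ → eligible.
Employee Assistance Program — status part-time ✓; service 528 days < 24 months (≈720 days) ✗ → not eligible.
Travel Insurance — status part-time ✓ (not excluded); service 528 days ≥ 1 year (≈365 days) ✓; grade G5 < G6 ✗ → not eligible.
Long-Term Disability — status part-time ✓; service 528 days ≥ 3 months (≈90 days) ✓; 28 hrs/wk ≥ 25 ✓; rating 1 < 2 ✗ → not eligible.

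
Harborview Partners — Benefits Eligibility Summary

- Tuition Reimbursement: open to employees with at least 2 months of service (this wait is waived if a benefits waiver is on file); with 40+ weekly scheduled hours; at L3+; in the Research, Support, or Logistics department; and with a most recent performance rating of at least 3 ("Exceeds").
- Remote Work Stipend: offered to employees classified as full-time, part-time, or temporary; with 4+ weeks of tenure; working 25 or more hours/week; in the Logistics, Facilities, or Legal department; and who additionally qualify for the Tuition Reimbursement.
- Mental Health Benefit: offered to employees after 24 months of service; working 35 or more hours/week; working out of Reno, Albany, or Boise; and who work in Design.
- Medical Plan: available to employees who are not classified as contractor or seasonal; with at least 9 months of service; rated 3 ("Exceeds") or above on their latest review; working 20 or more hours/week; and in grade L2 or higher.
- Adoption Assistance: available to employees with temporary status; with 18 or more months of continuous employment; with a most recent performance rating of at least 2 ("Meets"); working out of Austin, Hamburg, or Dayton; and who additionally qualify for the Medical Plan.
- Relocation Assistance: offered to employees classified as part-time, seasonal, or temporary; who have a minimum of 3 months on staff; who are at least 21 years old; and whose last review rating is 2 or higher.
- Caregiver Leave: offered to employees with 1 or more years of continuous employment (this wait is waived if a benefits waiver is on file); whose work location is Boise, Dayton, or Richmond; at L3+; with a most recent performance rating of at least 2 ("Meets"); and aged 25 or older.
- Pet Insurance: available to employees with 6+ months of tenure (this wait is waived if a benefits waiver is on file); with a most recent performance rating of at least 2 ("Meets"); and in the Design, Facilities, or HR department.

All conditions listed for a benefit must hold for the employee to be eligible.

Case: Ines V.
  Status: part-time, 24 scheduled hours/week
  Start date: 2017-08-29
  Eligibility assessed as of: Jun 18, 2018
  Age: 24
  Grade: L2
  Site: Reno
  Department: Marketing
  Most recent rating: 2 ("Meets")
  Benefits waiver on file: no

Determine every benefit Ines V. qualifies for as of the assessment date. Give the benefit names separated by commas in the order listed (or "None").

Relocation Assistance

Service from 2017-08-29 to Jun 18, 2018: 293 days.
Tuition Reimbursement — no waiver, service 293 days ≥ 2 months (≈60 days) ✓; 24 hrs/wk < 40 ✗ → not eligible.
Remote Work Stipend — status part-time ✓; service 293 days ≥ 4 weeks (≈28 days) ✓; 24 hrs/wk < 25 ✗ → not eligible.
Mental Health Benefit — service 293 days < 24 months (≈720 days) ✗ → not eligible.
Medical Plan — status part-time ✓ (not excluded); service 293 days ≥ 9 months (≈270 days) ✓; rating 2 < 3 ✗ → not eligible.
Adoption Assistance — status part-time ✗ (requires temporary) → not eligible.
Relocation Assistance — status part-time ✓; service 293 days ≥ 3 months (≈90 days) ✓; age 24 ≥ 21 ✓; rating 2 ≥ 2 ✓ → eligible.
Caregiver Leave — no waiver, service 293 days < 1 year (≈365 days) ✗ → not eligible.
Pet Insurance — no waiver, service 293 days ≥ 6 months (≈180 days) ✓; rating 2 ≥ 2 ✓; dept Marketing ✗ → not eligible.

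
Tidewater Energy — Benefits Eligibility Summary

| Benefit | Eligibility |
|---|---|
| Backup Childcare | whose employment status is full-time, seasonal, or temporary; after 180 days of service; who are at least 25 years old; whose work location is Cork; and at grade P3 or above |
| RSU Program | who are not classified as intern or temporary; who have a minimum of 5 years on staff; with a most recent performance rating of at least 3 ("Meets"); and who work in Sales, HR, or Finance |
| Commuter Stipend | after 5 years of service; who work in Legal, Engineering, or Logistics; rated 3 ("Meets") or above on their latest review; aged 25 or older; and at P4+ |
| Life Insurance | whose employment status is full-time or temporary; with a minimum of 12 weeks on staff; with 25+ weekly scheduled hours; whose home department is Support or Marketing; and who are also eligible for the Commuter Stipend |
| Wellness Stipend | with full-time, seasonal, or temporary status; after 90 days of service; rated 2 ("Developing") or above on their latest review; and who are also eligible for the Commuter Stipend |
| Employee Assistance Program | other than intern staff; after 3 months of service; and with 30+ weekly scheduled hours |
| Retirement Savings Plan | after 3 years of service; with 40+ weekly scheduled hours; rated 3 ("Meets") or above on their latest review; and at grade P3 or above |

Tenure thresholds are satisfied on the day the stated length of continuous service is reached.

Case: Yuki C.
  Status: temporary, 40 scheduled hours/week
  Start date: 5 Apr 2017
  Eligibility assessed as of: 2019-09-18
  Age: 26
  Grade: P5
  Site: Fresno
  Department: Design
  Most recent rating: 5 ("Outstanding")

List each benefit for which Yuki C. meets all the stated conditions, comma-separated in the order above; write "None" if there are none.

Service from 5 Apr 2017 to 2019-09-18: 896 days.
Backup Childcare — status temporary ✓; service 896 days ≥ 180 days ✓; age 26 ≥ 25 ✓; site Fresno ✗ (not Cork) → not eligible.
RSU Program — status temporary ✗ (excluded) → not eligible.
Commuter Stipend — service 896 days < 5 years (≈1825 days) ✗ → not eligible.
Life Insurance — status temporary ✓; service 896 days ≥ 12 weeks (≈84 days) ✓; 40 hrs/wk ≥ 25 ✓; dept Design ✗ → not eligible.
Wellness Stipend — status temporary ✓; service 896 days ≥ 90 days ✓; rating 5 ≥ 2 ✓; not eligible for Commuter Stipend ✗ → not eligible.
Employee Assistance Program — status temporary ✓ (not excluded); service 896 days ≥ 3 months (≈90 days) ✓; 40 hrs/wk ≥ 30 ✓ → eligible.
Retirement Savings Plan — service 896 days < 3 years (≈1095 days) ✗ → not eligible.

Employee Assistance Program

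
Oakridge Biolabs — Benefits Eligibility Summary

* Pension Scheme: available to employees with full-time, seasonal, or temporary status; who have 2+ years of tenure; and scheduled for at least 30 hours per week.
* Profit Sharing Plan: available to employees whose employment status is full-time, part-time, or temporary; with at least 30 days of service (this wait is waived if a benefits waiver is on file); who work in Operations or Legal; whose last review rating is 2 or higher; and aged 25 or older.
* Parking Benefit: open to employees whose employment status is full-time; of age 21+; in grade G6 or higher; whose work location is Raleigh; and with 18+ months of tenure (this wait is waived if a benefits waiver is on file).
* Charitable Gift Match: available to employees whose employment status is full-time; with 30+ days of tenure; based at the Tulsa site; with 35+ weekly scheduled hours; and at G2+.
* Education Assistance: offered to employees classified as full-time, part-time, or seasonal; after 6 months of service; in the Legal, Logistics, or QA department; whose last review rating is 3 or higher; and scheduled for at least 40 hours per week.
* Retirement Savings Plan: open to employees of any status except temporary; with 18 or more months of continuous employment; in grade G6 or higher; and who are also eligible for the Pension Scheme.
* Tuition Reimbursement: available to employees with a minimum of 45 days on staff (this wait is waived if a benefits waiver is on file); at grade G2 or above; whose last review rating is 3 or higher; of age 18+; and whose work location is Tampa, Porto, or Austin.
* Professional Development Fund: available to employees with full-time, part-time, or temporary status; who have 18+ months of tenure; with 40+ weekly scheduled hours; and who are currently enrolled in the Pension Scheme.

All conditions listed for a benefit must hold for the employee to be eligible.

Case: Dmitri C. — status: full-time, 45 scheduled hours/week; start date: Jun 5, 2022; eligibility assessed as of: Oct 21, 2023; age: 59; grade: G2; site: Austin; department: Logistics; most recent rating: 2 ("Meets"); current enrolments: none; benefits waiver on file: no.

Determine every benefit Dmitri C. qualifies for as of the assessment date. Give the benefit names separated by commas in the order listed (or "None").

Service from Jun 5, 2022 to Oct 21, 2023: 503 days.
Pension Scheme — status full-time ✓; service 503 days < 2 years (≈730 days) ✗ → not eligible.
Profit Sharing Plan — status full-time ✓; no waiver, service 503 days ≥ 30 days ✓; dept Logistics ✗ → not eligible.
Parking Benefit — status full-time ✓; age 59 ≥ 21 ✓; grade G2 < G6 ✗ → not eligible.
Charitable Gift Match — status full-time ✓; service 503 days ≥ 30 days ✓; site Austin ✗ (not Tulsa) → not eligible.
Education Assistance — status full-time ✓; service 503 days ≥ 6 months (≈180 days) ✓; dept Logistics ✓; rating 2 < 3 ✗ → not eligible.
Retirement Savings Plan — status full-time ✓ (not excluded); service 503 days < 18 months (≈540 days) ✗ → not eligible.
Tuition Reimbursement — no waiver, service 503 days ≥ 45 days ✓; grade G2 ≥ G2 ✓; rating 2 < 3 ✗ → not eligible.
Professional Development Fund — status full-time ✓; service 503 days < 18 months (≈540 days) ✗ → not eligible.

None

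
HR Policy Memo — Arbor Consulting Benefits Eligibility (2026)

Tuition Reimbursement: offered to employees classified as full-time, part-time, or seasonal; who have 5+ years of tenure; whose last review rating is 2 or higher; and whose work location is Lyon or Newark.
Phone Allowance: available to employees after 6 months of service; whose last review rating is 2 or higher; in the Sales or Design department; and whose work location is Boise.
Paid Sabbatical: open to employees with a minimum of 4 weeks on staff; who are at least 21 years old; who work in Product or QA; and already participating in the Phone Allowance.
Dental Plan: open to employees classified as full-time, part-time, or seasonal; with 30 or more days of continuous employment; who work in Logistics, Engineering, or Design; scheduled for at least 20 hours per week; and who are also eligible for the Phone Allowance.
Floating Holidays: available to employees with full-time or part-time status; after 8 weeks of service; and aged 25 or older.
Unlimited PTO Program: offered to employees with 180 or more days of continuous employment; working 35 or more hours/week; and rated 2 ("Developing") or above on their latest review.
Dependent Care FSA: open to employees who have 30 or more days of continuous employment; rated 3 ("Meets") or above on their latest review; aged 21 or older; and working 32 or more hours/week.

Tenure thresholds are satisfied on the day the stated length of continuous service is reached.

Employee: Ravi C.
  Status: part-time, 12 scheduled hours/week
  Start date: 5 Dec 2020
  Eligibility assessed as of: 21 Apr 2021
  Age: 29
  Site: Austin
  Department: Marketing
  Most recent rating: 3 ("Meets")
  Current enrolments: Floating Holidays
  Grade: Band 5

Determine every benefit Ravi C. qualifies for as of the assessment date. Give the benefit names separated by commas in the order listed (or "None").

Service from 5 Dec 2020 to 21 Apr 2021: 137 days.
Tuition Reimbursement — status part-time ✓; service 137 days < 5 years (≈1825 days) ✗ → not eligible.
Phone Allowance — service 137 days < 6 months (≈180 days) ✗ → not eligible.
Paid Sabbatical — service 137 days ≥ 4 weeks (≈28 days) ✓; age 29 ≥ 21 ✓; dept Marketing ✗ → not eligible.
Dental Plan — status part-time ✓; service 137 days ≥ 30 days ✓; dept Marketing ✗ → not eligible.
Floating Holidays — status part-time ✓; service 137 days ≥ 8 weeks (≈56 days) ✓; age 29 ≥ 25 ✓ → eligible.
Unlimited PTO Program — service 137 days < 180 days ✗ → not eligible.
Dependent Care FSA — service 137 days ≥ 30 days ✓; rating 3 ≥ 3 ✓; age 29 ≥ 21 ✓; 12 hrs/wk < 32 ✗ → not eligible.

Floating Holidays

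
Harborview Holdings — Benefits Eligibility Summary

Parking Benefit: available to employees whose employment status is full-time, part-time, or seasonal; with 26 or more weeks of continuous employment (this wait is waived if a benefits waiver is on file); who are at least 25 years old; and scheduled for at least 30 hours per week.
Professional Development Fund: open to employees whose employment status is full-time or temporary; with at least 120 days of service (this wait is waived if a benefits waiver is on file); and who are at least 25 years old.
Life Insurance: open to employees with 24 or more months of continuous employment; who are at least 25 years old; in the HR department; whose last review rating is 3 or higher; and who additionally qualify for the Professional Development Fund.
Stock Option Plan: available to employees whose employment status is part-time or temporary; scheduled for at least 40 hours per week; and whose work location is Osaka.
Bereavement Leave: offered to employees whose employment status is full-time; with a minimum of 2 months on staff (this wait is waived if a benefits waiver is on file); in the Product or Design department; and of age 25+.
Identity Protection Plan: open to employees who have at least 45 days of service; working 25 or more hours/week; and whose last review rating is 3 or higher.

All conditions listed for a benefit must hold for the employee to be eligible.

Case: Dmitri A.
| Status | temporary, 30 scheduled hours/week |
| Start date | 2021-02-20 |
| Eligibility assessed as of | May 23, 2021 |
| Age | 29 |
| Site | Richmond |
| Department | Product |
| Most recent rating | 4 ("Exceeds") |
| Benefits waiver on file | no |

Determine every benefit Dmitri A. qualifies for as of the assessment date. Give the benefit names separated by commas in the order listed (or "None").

Service from 2021-02-20 to May 23, 2021: 92 days.
Parking Benefit — status temporary ✗ (requires full-time, part-time, or seasonal) → not eligible.
Professional Development Fund — status temporary ✓; no waiver, service 92 days < 120 days ✗ → not eligible.
Life Insurance — service 92 days < 24 months (≈720 days) ✗ → not eligible.
Stock Option Plan — status temporary ✓; 30 hrs/wk < 40 ✗ → not eligible.
Bereavement Leave — status temporary ✗ (requires full-time) → not eligible.
Identity Protection Plan — service 92 days ≥ 45 days ✓; 30 hrs/wk ≥ 25 ✓; rating 4 ≥ 3 ✓ → eligible.

Identity Protection Plan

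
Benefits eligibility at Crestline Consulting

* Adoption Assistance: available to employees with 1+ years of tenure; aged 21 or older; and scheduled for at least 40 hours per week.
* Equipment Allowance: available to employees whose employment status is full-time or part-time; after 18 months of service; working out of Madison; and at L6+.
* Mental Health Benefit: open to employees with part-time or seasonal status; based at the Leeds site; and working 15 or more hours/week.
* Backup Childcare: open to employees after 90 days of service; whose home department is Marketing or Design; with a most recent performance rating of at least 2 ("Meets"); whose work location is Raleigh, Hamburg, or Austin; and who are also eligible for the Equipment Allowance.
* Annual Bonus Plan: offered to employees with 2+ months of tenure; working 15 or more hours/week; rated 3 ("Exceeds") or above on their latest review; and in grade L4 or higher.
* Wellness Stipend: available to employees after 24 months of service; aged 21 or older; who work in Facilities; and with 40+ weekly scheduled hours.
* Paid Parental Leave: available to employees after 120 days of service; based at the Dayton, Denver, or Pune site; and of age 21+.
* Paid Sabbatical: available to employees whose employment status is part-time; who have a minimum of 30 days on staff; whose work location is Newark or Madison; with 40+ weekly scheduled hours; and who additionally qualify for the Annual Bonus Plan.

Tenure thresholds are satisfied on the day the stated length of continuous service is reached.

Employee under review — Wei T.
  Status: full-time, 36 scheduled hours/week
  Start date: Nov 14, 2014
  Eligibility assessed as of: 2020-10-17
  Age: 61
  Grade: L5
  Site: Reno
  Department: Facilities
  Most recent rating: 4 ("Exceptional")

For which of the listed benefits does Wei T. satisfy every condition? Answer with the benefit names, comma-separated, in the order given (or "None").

Annual Bonus Plan

Service from Nov 14, 2014 to 2020-10-17: 2164 days.
Adoption Assistance — service 2164 days ≥ 1 year (≈365 days) ✓; age 61 ≥ 21 ✓; 36 hrs/wk < 40 ✗ → not eligible.
Equipment Allowance — status full-time ✓; service 2164 days ≥ 18 months (≈540 days) ✓; site Reno ✗ (not Madison) → not eligible.
Mental Health Benefit — status full-time ✗ (requires part-time or seasonal) → not eligible.
Backup Childcare — service 2164 days ≥ 90 days ✓; dept Facilities ✗ → not eligible.
Annual Bonus Plan — service 2164 days ≥ 2 months (≈60 days) ✓; 36 hrs/wk ≥ 15 ✓; rating 4 ≥ 3 ✓; grade L5 ≥ L4 ✓ → eligible.
Wellness Stipend — service 2164 days ≥ 24 months (≈720 days) ✓; age 61 ≥ 21 ✓; dept Facilities ✓; 36 hrs/wk < 40 ✗ → not eligible.
Paid Parental Leave — service 2164 days ≥ 120 days ✓; site Reno ✗ (not Dayton, Denver, or Pune) → not eligible.
Paid Sabbatical — status full-time ✗ (requires part-time) → not eligible.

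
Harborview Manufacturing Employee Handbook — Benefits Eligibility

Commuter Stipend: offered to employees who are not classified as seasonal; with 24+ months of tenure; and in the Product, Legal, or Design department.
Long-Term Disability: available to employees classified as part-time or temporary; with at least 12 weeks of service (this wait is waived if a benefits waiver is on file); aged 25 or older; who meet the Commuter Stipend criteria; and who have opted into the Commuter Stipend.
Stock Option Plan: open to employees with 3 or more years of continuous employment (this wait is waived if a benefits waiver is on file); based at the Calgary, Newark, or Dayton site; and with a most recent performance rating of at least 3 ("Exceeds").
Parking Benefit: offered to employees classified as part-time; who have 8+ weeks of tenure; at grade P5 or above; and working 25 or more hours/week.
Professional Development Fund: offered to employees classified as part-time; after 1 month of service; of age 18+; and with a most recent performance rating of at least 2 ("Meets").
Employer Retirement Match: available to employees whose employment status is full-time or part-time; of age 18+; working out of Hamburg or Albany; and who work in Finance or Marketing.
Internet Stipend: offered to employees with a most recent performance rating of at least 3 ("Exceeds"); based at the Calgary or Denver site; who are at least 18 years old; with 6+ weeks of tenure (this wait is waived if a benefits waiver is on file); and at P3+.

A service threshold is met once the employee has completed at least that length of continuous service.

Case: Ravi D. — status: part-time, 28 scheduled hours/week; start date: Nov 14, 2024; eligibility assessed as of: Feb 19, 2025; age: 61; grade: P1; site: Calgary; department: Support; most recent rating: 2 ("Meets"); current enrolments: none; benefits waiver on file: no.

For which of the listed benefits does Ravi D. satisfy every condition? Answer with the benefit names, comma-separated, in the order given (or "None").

Service from Nov 14, 2024 to Feb 19, 2025: 97 days.
Commuter Stipend — status part-time ✓ (not excluded); service 97 days < 24 months (≈720 days) ✗ → not eligible.
Long-Term Disability — status part-time ✓; no waiver, service 97 days ≥ 12 weeks (≈84 days) ✓; age 61 ≥ 25 ✓; not eligible for Commuter Stipend ✗ → not eligible.
Stock Option Plan — no waiver, service 97 days < 3 years (≈1095 days) ✗ → not eligible.
Parking Benefit — status part-time ✓; service 97 days ≥ 8 weeks (≈56 days) ✓; grade P1 < P5 ✗ → not eligible.
Professional Development Fund — status part-time ✓; service 97 days ≥ 1 month (≈30 days) ✓; age 61 ≥ 18 ✓; rating 2 ≥ 2 ✓ → eligible.
Employer Retirement Match — status part-time ✓; age 61 ≥ 18 ✓; site Calgary ✗ (not Hamburg or Albany) → not eligible.
Internet Stipend — rating 2 < 3 ✗ → not eligible.

Professional Development Fund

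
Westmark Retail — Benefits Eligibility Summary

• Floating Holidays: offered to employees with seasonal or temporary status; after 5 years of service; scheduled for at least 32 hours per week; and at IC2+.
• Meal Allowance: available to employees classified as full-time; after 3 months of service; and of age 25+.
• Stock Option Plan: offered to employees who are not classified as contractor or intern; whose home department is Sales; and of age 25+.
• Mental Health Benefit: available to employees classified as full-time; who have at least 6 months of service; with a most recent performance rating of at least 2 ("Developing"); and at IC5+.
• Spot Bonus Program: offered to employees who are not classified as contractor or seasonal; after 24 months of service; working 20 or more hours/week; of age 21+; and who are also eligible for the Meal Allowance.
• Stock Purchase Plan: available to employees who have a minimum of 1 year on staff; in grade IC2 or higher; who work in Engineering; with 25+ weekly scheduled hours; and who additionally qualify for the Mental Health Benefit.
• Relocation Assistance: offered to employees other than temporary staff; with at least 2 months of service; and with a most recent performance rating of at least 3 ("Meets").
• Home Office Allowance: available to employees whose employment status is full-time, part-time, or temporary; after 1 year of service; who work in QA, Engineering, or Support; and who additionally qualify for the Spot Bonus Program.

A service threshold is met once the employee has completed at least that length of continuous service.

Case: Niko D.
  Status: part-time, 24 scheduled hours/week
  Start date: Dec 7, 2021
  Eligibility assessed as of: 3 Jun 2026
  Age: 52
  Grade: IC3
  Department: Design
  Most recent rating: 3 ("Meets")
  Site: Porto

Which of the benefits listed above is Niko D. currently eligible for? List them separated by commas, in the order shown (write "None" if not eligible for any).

Service from Dec 7, 2021 to 3 Jun 2026: 1639 days.
Floating Holidays — status part-time ✗ (requires seasonal or temporary) → not eligible.
Meal Allowance — status part-time ✗ (requires full-time) → not eligible.
Stock Option Plan — status part-time ✓ (not excluded); dept Design ✗ → not eligible.
Mental Health Benefit — status part-time ✗ (requires full-time) → not eligible.
Spot Bonus Program — status part-time ✓ (not excluded); service 1639 days ≥ 24 months (≈720 days) ✓; 24 hrs/wk ≥ 20 ✓; age 52 ≥ 21 ✓; not eligible for Meal Allowance ✗ → not eligible.
Stock Purchase Plan — service 1639 days ≥ 1 year (≈365 days) ✓; grade IC3 ≥ IC2 ✓; dept Design ✗ → not eligible.
Relocation Assistance — status part-time ✓ (not excluded); service 1639 days ≥ 2 months (≈60 days) ✓; rating 3 ≥ 3 ✓ → eligible.
Home Office Allowance — status part-time ✓; service 1639 days ≥ 1 year (≈365 days) ✓; dept Design ✗ → not eligible.

Relocation Assistance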